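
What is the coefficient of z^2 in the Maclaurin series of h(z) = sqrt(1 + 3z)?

[z^0] = 1;  [z^1] = 3/2;  [z^2] = -9/8.

-9/8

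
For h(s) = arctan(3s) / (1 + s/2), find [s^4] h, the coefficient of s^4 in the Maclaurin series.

Multiply the two series term by term and collect like powers.

33/8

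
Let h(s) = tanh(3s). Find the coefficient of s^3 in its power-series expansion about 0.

-9

h(0) = 0
h′(0) = 3
h′′(0) = 0
h′′′(0) = -54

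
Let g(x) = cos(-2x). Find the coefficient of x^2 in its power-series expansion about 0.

-2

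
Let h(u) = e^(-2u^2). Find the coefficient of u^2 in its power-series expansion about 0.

c_2 = h′′(0)/2! = -2.

-2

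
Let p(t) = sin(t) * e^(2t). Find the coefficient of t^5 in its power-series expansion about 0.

41/120

Multiply the two series term by term and collect like powers.
p(0) = 0
p′(0) = 1
p′′(0) = 4
p′′′(0) = 11
p^(4)(0) = 24
p^(5)(0) = 41
So c_5 = p^(5)(0)/5! = 41/120.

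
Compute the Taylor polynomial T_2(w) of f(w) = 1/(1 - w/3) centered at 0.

w^2/9 + w/3 + 1

f(0) = 1
f′(0) = 1/3
f′′(0) = 2/9
The Taylor polynomial is Σ f^(k)(0)/k! · w^k.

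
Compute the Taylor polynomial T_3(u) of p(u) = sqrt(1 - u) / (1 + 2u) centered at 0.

-157*u^3/16 + 39*u^2/8 - 5*u/2 + 1

Multiply the two series term by term and collect like powers.
[u^0] = 1;  [u^1] = -5/2;  [u^2] = 39/8;  [u^3] = -157/16.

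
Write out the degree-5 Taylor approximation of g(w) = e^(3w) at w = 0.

81*w^5/40 + 27*w^4/8 + 9*w^3/2 + 9*w^2/2 + 3*w + 1

Apply the Taylor formula c_k = f^(k)(a)/k!.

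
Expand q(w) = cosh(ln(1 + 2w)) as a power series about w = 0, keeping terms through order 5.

-16*w^5 + 8*w^4 - 4*w^3 + 2*w^2 + 1

Let u equal the inner series; expand the outer function in u and truncate.
q(0) = 1
q′(0) = 0
q′′(0) = 4
q′′′(0) = -24
q^(4)(0) = 192
q^(5)(0) = -1920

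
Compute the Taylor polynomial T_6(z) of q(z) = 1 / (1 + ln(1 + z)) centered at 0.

3289*z^6/360 - 347*z^5/60 + 11*z^4/3 - 7*z^3/3 + 3*z^2/2 - z + 1

Expand as Σ (-1)^k u^k with u equal to the inner function's series.
[z^0] = 1;  [z^1] = -1;  [z^2] = 3/2;  [z^3] = -7/3;  [z^4] = 11/3;  [z^5] = -347/60;  [z^6] = 3289/360.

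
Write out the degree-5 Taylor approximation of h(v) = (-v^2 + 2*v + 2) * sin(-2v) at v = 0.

-28*v^5/15 + 8*v^4/3 + 14*v^3/3 - 4*v^2 - 4*v

Shift and add copies of the series according to the polynomial's terms.
[v^0] = 0;  [v^1] = -4;  [v^2] = -4;  [v^3] = 14/3;  [v^4] = 8/3;  [v^5] = -28/15.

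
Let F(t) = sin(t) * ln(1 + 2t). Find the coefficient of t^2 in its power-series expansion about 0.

Expand each factor separately, then convolve coefficients.
F(0) = 0
F′(0) = 0
F′′(0) = 4

2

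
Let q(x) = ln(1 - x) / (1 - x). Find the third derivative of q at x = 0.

Multiply the numerator's expansion by the denominator's geometric series.
The coefficient of x^3 in the expansion is -11/6, so q′′′(0) = 3! * (-11/6) = -11.

-11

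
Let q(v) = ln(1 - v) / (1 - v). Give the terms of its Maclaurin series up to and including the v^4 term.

-25*v^4/12 - 11*v^3/6 - 3*v^2/2 - v

Expand 1/(denominator) as a geometric series and multiply by the numerator's series.
[v^0] = 0;  [v^1] = -1;  [v^2] = -3/2;  [v^3] = -11/6;  [v^4] = -25/12.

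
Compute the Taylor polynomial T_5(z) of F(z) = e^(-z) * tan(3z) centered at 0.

1481*z^5/40 - 19*z^4/2 + 21*z^3/2 - 3*z^2 + 3*z

Write out both Maclaurin series and multiply, keeping only the needed powers.
F(0) = 0
F′(0) = 3
F′′(0) = -6
F′′′(0) = 63
F^(4)(0) = -228
F^(5)(0) = 4443
Then c_k = F^(k)(0)/k! gives each Taylor coefficient.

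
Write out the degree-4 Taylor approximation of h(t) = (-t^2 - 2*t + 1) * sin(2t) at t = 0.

Multiply each power in the prefactor through the base expansion.
h(0) = 0
h′(0) = 2
h′′(0) = -8
h′′′(0) = -20
h^(4)(0) = 64
Dividing each by k! gives the coefficients c_0, ..., c_4.

8*t^4/3 - 10*t^3/3 - 4*t^2 + 2*t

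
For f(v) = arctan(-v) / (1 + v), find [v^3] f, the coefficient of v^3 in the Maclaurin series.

-2/3

Write out both Maclaurin series and multiply, keeping only the needed powers.
f(0) = 0
f′(0) = -1
f′′(0) = 2
f′′′(0) = -4
So c_3 = f′′′(0)/3! = -2/3.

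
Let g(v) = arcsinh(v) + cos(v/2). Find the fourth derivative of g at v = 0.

Combine the two series term by term.
The coefficient of v^4 in the expansion is 1/384, so g^(4)(0) = 4! * (1/384) = 1/16.

1/16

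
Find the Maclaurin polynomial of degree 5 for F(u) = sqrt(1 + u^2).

Differentiate repeatedly and evaluate at the center.
F(0) = 1
F′(0) = 0
F′′(0) = 1
F′′′(0) = 0
F^(4)(0) = -3
F^(5)(0) = 0

-u^4/8 + u^2/2 + 1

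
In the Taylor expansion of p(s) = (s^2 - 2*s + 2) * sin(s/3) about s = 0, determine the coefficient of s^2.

Multiply each power in the prefactor through the base expansion.

-2/3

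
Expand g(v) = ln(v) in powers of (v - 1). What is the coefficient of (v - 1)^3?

1/3

Apply the Taylor formula c_k = f^(k)(a)/k!.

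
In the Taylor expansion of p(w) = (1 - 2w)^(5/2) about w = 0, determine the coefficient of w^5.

Compute the successive derivatives at the expansion point and divide by k!.
[w^0] = 1;  [w^1] = -5;  [w^2] = 15/2;  [w^3] = -5/2;  [w^4] = -5/8;  [w^5] = -3/8.

-3/8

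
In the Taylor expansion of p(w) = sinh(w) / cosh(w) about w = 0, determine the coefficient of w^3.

Invert the denominator's series and multiply.
[w^0] = 0;  [w^1] = 1;  [w^2] = 0;  [w^3] = -1/3.

-1/3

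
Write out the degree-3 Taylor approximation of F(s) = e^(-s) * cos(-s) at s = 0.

s^3/3 - s + 1

Take the Cauchy product of the two expansions.
F(0) = 1
F′(0) = -1
F′′(0) = 0
F′′′(0) = 2
Then c_k = F^(k)(0)/k! gives each Taylor coefficient.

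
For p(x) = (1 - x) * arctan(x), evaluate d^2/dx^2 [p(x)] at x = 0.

-2

Multiply each power in the prefactor through the base expansion.
From the series, [x^2] p = -1; multiply by 2! = 2 to get -2.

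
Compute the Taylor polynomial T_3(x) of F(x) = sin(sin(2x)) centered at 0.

Compose series: expand the inner function first, then feed it into the outer expansion.
F(0) = 0
F′(0) = 2
F′′(0) = 0
F′′′(0) = -16
The Taylor polynomial is Σ F^(k)(0)/k! · x^k.

-8*x^3/3 + 2*x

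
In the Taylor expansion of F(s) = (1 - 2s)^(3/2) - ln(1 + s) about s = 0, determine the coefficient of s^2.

Expand each term separately and add.

2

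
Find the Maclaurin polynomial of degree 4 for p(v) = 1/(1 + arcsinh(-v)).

Compose series: expand the inner function first, then feed it into the outer expansion.
p(0) = 1
p′(0) = 1
p′′(0) = 2
p′′′(0) = 5
p^(4)(0) = 16
Then c_k = p^(k)(0)/k! gives each Taylor coefficient.

2*v^4/3 + 5*v^3/6 + v^2 + v + 1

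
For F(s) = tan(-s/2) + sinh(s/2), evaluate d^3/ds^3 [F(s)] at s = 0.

Combine the two series term by term.
From the series, [s^3] F = -1/48; multiply by 3! = 6 to get -1/8.

-1/8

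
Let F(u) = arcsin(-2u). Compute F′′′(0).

-8

From the series, [u^3] F = -4/3; multiply by 3! = 6 to get -8.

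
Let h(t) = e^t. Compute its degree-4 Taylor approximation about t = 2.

(t - 2)^4*e^(2)/24 + (t - 2)^3*e^(2)/6 + (t - 2)^2*e^(2)/2 + (t - 2)*e^(2) + e^(2)

h(2) = e^(2)
h′(2) = e^(2)
h′′(2) = e^(2)
h′′′(2) = e^(2)
h^(4)(2) = e^(2)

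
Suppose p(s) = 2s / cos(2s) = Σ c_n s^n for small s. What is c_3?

4

Invert the denominator's series and multiply.
p(0) = 0
p′(0) = 2
p′′(0) = 0
p′′′(0) = 24
Then c_k = p^(k)(0)/k! gives each Taylor coefficient.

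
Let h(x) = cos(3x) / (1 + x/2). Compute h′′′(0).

Write out both Maclaurin series and multiply, keeping only the needed powers.
The coefficient of x^3 in the expansion is 17/8, so h′′′(0) = 3! * (17/8) = 51/4.

51/4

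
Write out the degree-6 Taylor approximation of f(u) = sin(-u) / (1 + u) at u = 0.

Write out both Maclaurin series and multiply, keeping only the needed powers.
f(0) = 0
f′(0) = -1
f′′(0) = 2
f′′′(0) = -5
f^(4)(0) = 20
f^(5)(0) = -101
f^(6)(0) = 606

101*u^6/120 - 101*u^5/120 + 5*u^4/6 - 5*u^3/6 + u^2 - u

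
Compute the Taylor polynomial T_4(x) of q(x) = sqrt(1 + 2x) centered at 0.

-5*x^4/8 + x^3/2 - x^2/2 + x + 1

Differentiate repeatedly and evaluate at the center.
q(0) = 1
q′(0) = 1
q′′(0) = -1
q′′′(0) = 3
q^(4)(0) = -15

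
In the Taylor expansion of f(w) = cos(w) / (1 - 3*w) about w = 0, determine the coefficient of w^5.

1837/8

Multiply the numerator's expansion by the denominator's geometric series.
So c_5 = f^(5)(0)/5! = 1837/8.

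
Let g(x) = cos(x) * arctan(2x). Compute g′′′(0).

Take the Cauchy product of the two expansions.
From the series, [x^3] g = -11/3; multiply by 3! = 6 to get -22.

-22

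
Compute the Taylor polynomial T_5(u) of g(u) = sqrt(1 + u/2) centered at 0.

7*u^5/8192 - 5*u^4/2048 + u^3/128 - u^2/32 + u/4 + 1

Apply the Taylor formula c_k = f^(k)(a)/k!.
[u^0] = 1;  [u^1] = 1/4;  [u^2] = -1/32;  [u^3] = 1/128;  [u^4] = -5/2048;  [u^5] = 7/8192.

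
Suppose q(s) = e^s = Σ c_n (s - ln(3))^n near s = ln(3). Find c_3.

1/2

Differentiate repeatedly and evaluate at the center.
q(ln(3)) = 3
q′(ln(3)) = 3
q′′(ln(3)) = 3
q′′′(ln(3)) = 3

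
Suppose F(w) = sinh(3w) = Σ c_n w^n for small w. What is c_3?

9/2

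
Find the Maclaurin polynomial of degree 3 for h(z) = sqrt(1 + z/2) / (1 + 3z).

Take the Cauchy product of the two expansions.
h(0) = 1
h′(0) = -11/4
h′′(0) = 263/16
h′′′(0) = -9465/64

-3155*z^3/128 + 263*z^2/32 - 11*z/4 + 1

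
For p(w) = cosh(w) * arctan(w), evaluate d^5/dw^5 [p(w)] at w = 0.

9

Take the Cauchy product of the two expansions.
The coefficient of w^5 in the expansion is 3/40, so p^(5)(0) = 5! * (3/40) = 9.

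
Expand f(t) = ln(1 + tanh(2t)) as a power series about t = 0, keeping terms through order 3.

-2*t^2 + 2*t

Compose series: expand the inner function first, then feed it into the outer expansion.
[t^0] = 0;  [t^1] = 2;  [t^2] = -2;  [t^3] = 0.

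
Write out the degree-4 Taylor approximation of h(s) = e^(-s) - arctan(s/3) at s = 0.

Combine the two series term by term.
[s^0] = 1;  [s^1] = -4/3;  [s^2] = 1/2;  [s^3] = -25/162;  [s^4] = 1/24.

s^4/24 - 25*s^3/162 + s^2/2 - 4*s/3 + 1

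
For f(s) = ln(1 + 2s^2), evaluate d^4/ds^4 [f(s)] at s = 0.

-48

The coefficient of s^4 in the expansion is -2, so f^(4)(0) = 4! * (-2) = -48.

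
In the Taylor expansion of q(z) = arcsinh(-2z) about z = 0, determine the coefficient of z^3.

q(0) = 0
q′(0) = -2
q′′(0) = 0
q′′′(0) = 8

4/3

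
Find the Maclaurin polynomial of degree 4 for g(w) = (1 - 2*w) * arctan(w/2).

Multiply each power in the prefactor through the base expansion.
[w^0] = 0;  [w^1] = 1/2;  [w^2] = -1;  [w^3] = -1/24;  [w^4] = 1/12.

w^4/12 - w^3/24 - w^2 + w/2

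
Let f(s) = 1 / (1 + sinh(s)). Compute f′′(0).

Write 1/(1+u) = 1 - u + u^2 - u^3 + ... and substitute the series for u.
The coefficient of s^2 in the expansion is 1, so f′′(0) = 2! * (1) = 2.

2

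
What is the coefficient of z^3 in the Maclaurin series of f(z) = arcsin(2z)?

4/3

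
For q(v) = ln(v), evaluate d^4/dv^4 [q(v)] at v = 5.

The coefficient of (v - 5)^4 in the expansion is -1/2500, so q^(4)(5) = 4! * (-1/2500) = -6/625.

-6/625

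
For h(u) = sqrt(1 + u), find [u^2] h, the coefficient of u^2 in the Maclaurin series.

Apply the Taylor formula c_k = f^(k)(a)/k!.
h(0) = 1
h′(0) = 1/2
h′′(0) = -1/4
So c_2 = h′′(0)/2! = -1/8.

-1/8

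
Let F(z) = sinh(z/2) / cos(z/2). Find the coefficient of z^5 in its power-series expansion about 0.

3/320

Write the quotient as an unknown series and match coefficients against numerator = denominator · series.
F(0) = 0
F′(0) = 1/2
F′′(0) = 0
F′′′(0) = 1/2
F^(4)(0) = 0
F^(5)(0) = 9/8
So c_5 = F^(5)(0)/5! = 3/320.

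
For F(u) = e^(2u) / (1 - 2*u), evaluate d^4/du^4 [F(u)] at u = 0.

1040

Use 1/(1 - r) = Σ r^k on the denominator, then take the Cauchy product.
From the series, [u^4] F = 130/3; multiply by 4! = 24 to get 1040.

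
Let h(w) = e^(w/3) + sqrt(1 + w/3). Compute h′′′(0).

Expand each term separately and add.
From the series, [w^3] h = 11/1296; multiply by 3! = 6 to get 11/216.

11/216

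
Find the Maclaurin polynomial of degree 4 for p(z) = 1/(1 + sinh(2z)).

64*z^4/3 - 28*z^3/3 + 4*z^2 - 2*z + 1

Let u equal the inner series; expand the outer function in u and truncate.
p(0) = 1
p′(0) = -2
p′′(0) = 8
p′′′(0) = -56
p^(4)(0) = 512
The Taylor polynomial is Σ p^(k)(0)/k! · z^k.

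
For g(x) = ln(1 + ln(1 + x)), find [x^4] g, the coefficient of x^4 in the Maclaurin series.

-35/24

Let u equal the inner series; expand the outer function in u and truncate.
[x^0] = 0;  [x^1] = 1;  [x^2] = -1;  [x^3] = 7/6;  [x^4] = -35/24.
So c_4 = g^(4)(0)/4! = -35/24.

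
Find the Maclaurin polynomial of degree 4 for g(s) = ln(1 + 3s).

-81*s^4/4 + 9*s^3 - 9*s^2/2 + 3*s

Differentiate repeatedly and evaluate at the center.
[s^0] = 0;  [s^1] = 3;  [s^2] = -9/2;  [s^3] = 9;  [s^4] = -81/4.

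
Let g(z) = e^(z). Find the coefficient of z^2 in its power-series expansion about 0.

1/2

[z^0] = 1;  [z^1] = 1;  [z^2] = 1/2.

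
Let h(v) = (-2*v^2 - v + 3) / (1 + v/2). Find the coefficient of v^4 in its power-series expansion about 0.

-3/16

Distribute the polynomial across the series and collect like powers.
[v^0] = 3;  [v^1] = -5/2;  [v^2] = -3/4;  [v^3] = 3/8;  [v^4] = -3/16.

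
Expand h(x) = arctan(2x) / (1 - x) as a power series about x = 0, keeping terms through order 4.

Multiply the numerator's expansion by the denominator's geometric series.
h(0) = 0
h′(0) = 2
h′′(0) = 4
h′′′(0) = -4
h^(4)(0) = -16

-2*x^4/3 - 2*x^3/3 + 2*x^2 + 2*x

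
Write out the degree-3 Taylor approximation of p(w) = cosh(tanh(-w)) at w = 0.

w^2/2 + 1

Plug the Maclaurin series of the inner function into that of the outer and collect terms.
p(0) = 1
p′(0) = 0
p′′(0) = 1
p′′′(0) = 0
Dividing each by k! gives the coefficients c_0, ..., c_3.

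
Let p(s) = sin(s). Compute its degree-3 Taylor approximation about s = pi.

(s - pi)^3/6 - (s - pi)

p(pi) = 0
p′(pi) = -1
p′′(pi) = 0
p′′′(pi) = 1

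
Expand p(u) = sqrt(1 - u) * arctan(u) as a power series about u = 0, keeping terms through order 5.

Write out both Maclaurin series and multiply, keeping only the needed powers.
[u^0] = 0;  [u^1] = 1;  [u^2] = -1/2;  [u^3] = -11/24;  [u^4] = 5/48;  [u^5] = 389/1920.

389*u^5/1920 + 5*u^4/48 - 11*u^3/24 - u^2/2 + u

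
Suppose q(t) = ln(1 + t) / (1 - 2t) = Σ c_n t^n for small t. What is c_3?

Write out both Maclaurin series and multiply, keeping only the needed powers.

10/3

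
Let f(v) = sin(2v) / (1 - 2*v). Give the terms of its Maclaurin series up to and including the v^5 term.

Expand 1/(denominator) as a geometric series and multiply by the numerator's series.
f(0) = 0
f′(0) = 2
f′′(0) = 8
f′′′(0) = 40
f^(4)(0) = 320
f^(5)(0) = 3232
The Taylor polynomial is Σ f^(k)(0)/k! · v^k.

404*v^5/15 + 40*v^4/3 + 20*v^3/3 + 4*v^2 + 2*v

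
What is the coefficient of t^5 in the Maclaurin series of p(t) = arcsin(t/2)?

3/1280

p(0) = 0
p′(0) = 1/2
p′′(0) = 0
p′′′(0) = 1/8
p^(4)(0) = 0
p^(5)(0) = 9/32
So c_5 = p^(5)(0)/5! = 3/1280.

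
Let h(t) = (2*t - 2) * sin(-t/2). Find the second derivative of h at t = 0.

Distribute the polynomial across the series and collect like powers.
From the series, [t^2] h = -1; multiply by 2! = 2 to get -2.

-2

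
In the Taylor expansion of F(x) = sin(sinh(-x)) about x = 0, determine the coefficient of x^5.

Compose series: expand the inner function first, then feed it into the outer expansion.
So c_5 = F^(5)(0)/5! = 1/15.

1/15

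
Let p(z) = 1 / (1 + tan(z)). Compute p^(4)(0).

40

Expand as Σ (-1)^k u^k with u equal to the inner function's series.
From the series, [z^4] p = 5/3; multiply by 4! = 24 to get 40.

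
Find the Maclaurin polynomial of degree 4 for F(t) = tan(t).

[t^0] = 0;  [t^1] = 1;  [t^2] = 0;  [t^3] = 1/3;  [t^4] = 0.

t^3/3 + t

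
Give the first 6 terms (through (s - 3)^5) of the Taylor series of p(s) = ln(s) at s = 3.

(s - 3)^5/1215 - (s - 3)^4/324 + (s - 3)^3/81 - (s - 3)^2/18 + (s - 3)/3 + ln(3)

p(3) = ln(3)
p′(3) = 1/3
p′′(3) = -1/9
p′′′(3) = 2/27
p^(4)(3) = -2/27
p^(5)(3) = 8/81
Dividing each by k! gives the coefficients c_0, ..., c_5.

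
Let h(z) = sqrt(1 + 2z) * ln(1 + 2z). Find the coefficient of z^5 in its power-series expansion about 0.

Multiply the two series term by term and collect like powers.
h(0) = 0
h′(0) = 2
h′′(0) = 0
h′′′(0) = -2
h^(4)(0) = 16
h^(5)(0) = -142

-71/60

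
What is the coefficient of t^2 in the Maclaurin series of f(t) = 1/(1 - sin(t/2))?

Let u equal the inner series; expand the outer function in u and truncate.
[t^0] = 1;  [t^1] = 1/2;  [t^2] = 1/4.

1/4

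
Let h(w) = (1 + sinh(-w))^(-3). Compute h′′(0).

12

Compose series: expand the inner function first, then feed it into the outer expansion.
From the series, [w^2] h = 6; multiply by 2! = 2 to get 12.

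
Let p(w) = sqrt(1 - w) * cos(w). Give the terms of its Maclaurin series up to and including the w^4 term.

25*w^4/384 + 3*w^3/16 - 5*w^2/8 - w/2 + 1

Expand each factor separately, then convolve coefficients.
[w^0] = 1;  [w^1] = -1/2;  [w^2] = -5/8;  [w^3] = 3/16;  [w^4] = 25/384.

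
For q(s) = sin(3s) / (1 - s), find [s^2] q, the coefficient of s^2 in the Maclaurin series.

3

Multiply the two series term by term and collect like powers.
q(0) = 0
q′(0) = 3
q′′(0) = 6
The Taylor polynomial is Σ q^(k)(0)/k! · s^k.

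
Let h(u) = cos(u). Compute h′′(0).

-1

From the series, [u^2] h = -1/2; multiply by 2! = 2 to get -1.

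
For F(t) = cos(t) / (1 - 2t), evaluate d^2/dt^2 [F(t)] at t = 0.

7

Multiply the two series term by term and collect like powers.
The coefficient of t^2 in the expansion is 7/2, so F′′(0) = 2! * (7/2) = 7.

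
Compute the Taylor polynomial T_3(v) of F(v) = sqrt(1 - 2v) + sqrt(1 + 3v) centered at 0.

19*v^3/16 - 13*v^2/8 + v/2 + 2

Add the two expansions coefficient-wise.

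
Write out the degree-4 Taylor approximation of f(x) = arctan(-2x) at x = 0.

8*x^3/3 - 2*x

f(0) = 0
f′(0) = -2
f′′(0) = 0
f′′′(0) = 16
f^(4)(0) = 0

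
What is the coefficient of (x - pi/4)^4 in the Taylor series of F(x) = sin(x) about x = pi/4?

Differentiate repeatedly and evaluate at the center.
[(x - pi/4)^0] = sqrt(2)/2;  [(x - pi/4)^1] = sqrt(2)/2;  [(x - pi/4)^2] = -sqrt(2)/4;  [(x - pi/4)^3] = -sqrt(2)/12;  [(x - pi/4)^4] = sqrt(2)/48.
So c_4 = F^(4)(pi/4)/4! = sqrt(2)/48.

sqrt(2)/48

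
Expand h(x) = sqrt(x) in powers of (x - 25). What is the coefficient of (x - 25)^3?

Use the known series and substitute for the argument.
[(x - 25)^0] = 5;  [(x - 25)^1] = 1/10;  [(x - 25)^2] = -1/1000;  [(x - 25)^3] = 1/50000.
So c_3 = h′′′(25)/3! = 1/50000.

1/50000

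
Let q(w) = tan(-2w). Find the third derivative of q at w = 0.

Differentiate repeatedly and evaluate at the center.
From the series, [w^3] q = -8/3; multiply by 3! = 6 to get -16.

-16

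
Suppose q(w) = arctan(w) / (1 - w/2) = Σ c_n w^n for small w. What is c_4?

-1/24

Expand each factor separately, then convolve coefficients.
q(0) = 0
q′(0) = 1
q′′(0) = 1
q′′′(0) = -1/2
q^(4)(0) = -1
So c_4 = q^(4)(0)/4! = -1/24.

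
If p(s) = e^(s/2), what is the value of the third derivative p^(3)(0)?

The coefficient of s^3 in the expansion is 1/48, so p′′′(0) = 3! * (1/48) = 1/8.

1/8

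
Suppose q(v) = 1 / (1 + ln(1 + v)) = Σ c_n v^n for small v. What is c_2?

3/2

Use the geometric series for the reciprocal, then substitute.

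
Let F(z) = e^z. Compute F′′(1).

Use the known series and substitute for the argument.
From the series, [(z - 1)^2] F = e/2; multiply by 2! = 2 to get e.

e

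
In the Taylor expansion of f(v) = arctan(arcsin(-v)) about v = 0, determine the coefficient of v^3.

Compose series: expand the inner function first, then feed it into the outer expansion.
[v^0] = 0;  [v^1] = -1;  [v^2] = 0;  [v^3] = 1/6.

1/6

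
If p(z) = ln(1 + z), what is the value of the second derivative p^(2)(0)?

The coefficient of z^2 in the expansion is -1/2, so p′′(0) = 2! * (-1/2) = -1.

-1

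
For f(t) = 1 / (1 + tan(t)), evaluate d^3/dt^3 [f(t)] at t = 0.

Expand as Σ (-1)^k u^k with u equal to the inner function's series.
The coefficient of t^3 in the expansion is -4/3, so f′′′(0) = 3! * (-4/3) = -8.

-8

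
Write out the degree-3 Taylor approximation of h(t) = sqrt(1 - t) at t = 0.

-t^3/16 - t^2/8 - t/2 + 1

Differentiate repeatedly and evaluate at the center.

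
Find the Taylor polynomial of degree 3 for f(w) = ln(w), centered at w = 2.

(w - 2)^3/24 - (w - 2)^2/8 + (w - 2)/2 + ln(2)

f(2) = ln(2)
f′(2) = 1/2
f′′(2) = -1/4
f′′′(2) = 1/4
Dividing each by k! gives the coefficients c_0, ..., c_3.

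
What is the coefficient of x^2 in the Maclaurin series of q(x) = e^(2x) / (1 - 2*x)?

10

Multiply the numerator's expansion by the denominator's geometric series.
q(0) = 1
q′(0) = 4
q′′(0) = 20
Then c_k = q^(k)(0)/k! gives each Taylor coefficient.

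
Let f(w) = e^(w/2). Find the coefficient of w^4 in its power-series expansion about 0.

1/384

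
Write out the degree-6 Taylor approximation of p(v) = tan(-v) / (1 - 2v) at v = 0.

-524*v^6/15 - 262*v^5/15 - 26*v^4/3 - 13*v^3/3 - 2*v^2 - v

Expand each factor separately, then convolve coefficients.
[v^0] = 0;  [v^1] = -1;  [v^2] = -2;  [v^3] = -13/3;  [v^4] = -26/3;  [v^5] = -262/15;  [v^6] = -524/15.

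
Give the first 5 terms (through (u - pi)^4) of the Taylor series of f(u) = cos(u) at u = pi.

-(u - pi)^4/24 + (u - pi)^2/2 - 1

f(pi) = -1
f′(pi) = 0
f′′(pi) = 1
f′′′(pi) = 0
f^(4)(pi) = -1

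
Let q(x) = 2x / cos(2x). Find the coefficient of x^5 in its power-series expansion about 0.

20/3

Write the quotient as an unknown series and match coefficients against numerator = denominator · series.
q(0) = 0
q′(0) = 2
q′′(0) = 0
q′′′(0) = 24
q^(4)(0) = 0
q^(5)(0) = 800
So c_5 = q^(5)(0)/5! = 20/3.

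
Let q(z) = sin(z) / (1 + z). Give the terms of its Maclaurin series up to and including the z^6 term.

Write out both Maclaurin series and multiply, keeping only the needed powers.

-101*z^6/120 + 101*z^5/120 - 5*z^4/6 + 5*z^3/6 - z^2 + z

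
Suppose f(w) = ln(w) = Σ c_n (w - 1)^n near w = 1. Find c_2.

Apply the Taylor formula c_k = f^(k)(a)/k!.
f(1) = 0
f′(1) = 1
f′′(1) = -1
Then c_k = f^(k)(1)/k! gives each Taylor coefficient.

-1/2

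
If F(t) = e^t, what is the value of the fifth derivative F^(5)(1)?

From the series, [(t - 1)^5] F = e/120; multiply by 5! = 120 to get e.

e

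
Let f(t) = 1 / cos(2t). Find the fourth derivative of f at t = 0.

Write the quotient as an unknown series and match coefficients against numerator = denominator · series.
The coefficient of t^4 in the expansion is 10/3, so f^(4)(0) = 4! * (10/3) = 80.

80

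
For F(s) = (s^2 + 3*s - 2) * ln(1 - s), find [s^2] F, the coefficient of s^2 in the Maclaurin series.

-2

Shift and add copies of the series according to the polynomial's terms.
F(0) = 0
F′(0) = 2
F′′(0) = -4
Dividing each by k! gives the coefficients c_0, ..., c_2.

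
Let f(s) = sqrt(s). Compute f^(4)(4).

Apply the Taylor formula c_k = f^(k)(a)/k!.
From the series, [(s - 4)^4] f = -5/16384; multiply by 4! = 24 to get -15/2048.

-15/2048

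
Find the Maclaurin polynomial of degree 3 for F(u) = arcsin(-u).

-u^3/6 - u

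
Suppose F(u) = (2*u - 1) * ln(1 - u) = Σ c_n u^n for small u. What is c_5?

Multiply each power in the prefactor through the base expansion.
[u^0] = 0;  [u^1] = 1;  [u^2] = -3/2;  [u^3] = -2/3;  [u^4] = -5/12;  [u^5] = -3/10.

-3/10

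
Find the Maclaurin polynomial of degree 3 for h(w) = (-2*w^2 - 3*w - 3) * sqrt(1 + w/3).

-43*w^3/144 - 59*w^2/24 - 7*w/2 - 3

Shift and add copies of the series according to the polynomial's terms.
[w^0] = -3;  [w^1] = -7/2;  [w^2] = -59/24;  [w^3] = -43/144.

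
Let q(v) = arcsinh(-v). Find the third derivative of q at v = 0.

1

From the series, [v^3] q = 1/6; multiply by 3! = 6 to get 1.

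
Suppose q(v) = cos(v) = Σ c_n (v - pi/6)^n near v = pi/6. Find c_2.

-sqrt(3)/4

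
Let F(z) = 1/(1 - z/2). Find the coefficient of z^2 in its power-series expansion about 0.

[z^0] = 1;  [z^1] = 1/2;  [z^2] = 1/4.
So c_2 = F′′(0)/2! = 1/4.

1/4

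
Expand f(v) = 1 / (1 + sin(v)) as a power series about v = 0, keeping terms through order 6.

Write 1/(1+u) = 1 - u + u^2 - u^3 + ... and substitute the series for u.

17*v^6/45 - 61*v^5/120 + 2*v^4/3 - 5*v^3/6 + v^2 - v + 1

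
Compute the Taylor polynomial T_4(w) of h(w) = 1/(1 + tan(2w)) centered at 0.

80*w^4/3 - 32*w^3/3 + 4*w^2 - 2*w + 1

Substitute the inner expansion into the outer series and collect powers.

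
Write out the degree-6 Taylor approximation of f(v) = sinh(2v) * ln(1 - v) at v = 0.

-10*v^6/9 - 7*v^5/6 - 2*v^4 - v^3 - 2*v^2

Expand each factor separately, then convolve coefficients.
f(0) = 0
f′(0) = 0
f′′(0) = -4
f′′′(0) = -6
f^(4)(0) = -48
f^(5)(0) = -140
f^(6)(0) = -800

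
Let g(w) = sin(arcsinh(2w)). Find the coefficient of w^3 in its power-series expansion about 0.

Compose series: expand the inner function first, then feed it into the outer expansion.

-8/3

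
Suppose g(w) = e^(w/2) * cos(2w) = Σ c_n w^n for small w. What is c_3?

-47/48

Take the Cauchy product of the two expansions.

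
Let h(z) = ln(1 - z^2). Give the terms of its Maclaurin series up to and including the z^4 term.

-z^4/2 - z^2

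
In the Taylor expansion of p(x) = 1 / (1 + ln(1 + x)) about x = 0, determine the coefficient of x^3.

Expand as Σ (-1)^k u^k with u equal to the inner function's series.
p(0) = 1
p′(0) = -1
p′′(0) = 3
p′′′(0) = -14
The Taylor polynomial is Σ p^(k)(0)/k! · x^k.

-7/3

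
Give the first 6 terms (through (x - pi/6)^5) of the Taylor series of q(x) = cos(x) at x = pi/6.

-(x - pi/6)^5/240 + sqrt(3)*(x - pi/6)^4/48 + (x - pi/6)^3/12 - sqrt(3)*(x - pi/6)^2/4 - (x - pi/6)/2 + sqrt(3)/2

Compute the successive derivatives at the expansion point and divide by k!.
q(pi/6) = sqrt(3)/2
q′(pi/6) = -1/2
q′′(pi/6) = -sqrt(3)/2
q′′′(pi/6) = 1/2
q^(4)(pi/6) = sqrt(3)/2
q^(5)(pi/6) = -1/2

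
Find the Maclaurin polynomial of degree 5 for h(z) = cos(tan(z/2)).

Compose series: expand the inner function first, then feed it into the outer expansion.
h(0) = 1
h′(0) = 0
h′′(0) = -1/4
h′′′(0) = 0
h^(4)(0) = -7/16
h^(5)(0) = 0

-7*z^4/384 - z^2/8 + 1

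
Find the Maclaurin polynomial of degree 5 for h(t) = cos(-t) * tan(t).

t^5/120 - t^3/6 + t

Expand each factor separately, then convolve coefficients.
h(0) = 0
h′(0) = 1
h′′(0) = 0
h′′′(0) = -1
h^(4)(0) = 0
h^(5)(0) = 1
Dividing each by k! gives the coefficients c_0, ..., c_5.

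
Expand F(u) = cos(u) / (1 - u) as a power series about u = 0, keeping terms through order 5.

13*u^5/24 + 13*u^4/24 + u^3/2 + u^2/2 + u + 1

Use 1/(1 - r) = Σ r^k on the denominator, then take the Cauchy product.
F(0) = 1
F′(0) = 1
F′′(0) = 1
F′′′(0) = 3
F^(4)(0) = 13
F^(5)(0) = 65
Then c_k = F^(k)(0)/k! gives each Taylor coefficient.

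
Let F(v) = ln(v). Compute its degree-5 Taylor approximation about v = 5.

(v - 5)^5/15625 - (v - 5)^4/2500 + (v - 5)^3/375 - (v - 5)^2/50 + (v - 5)/5 + ln(5)

Use the known series and substitute for the argument.
F(5) = ln(5)
F′(5) = 1/5
F′′(5) = -1/25
F′′′(5) = 2/125
F^(4)(5) = -6/625
F^(5)(5) = 24/3125
Dividing each by k! gives the coefficients c_0, ..., c_5.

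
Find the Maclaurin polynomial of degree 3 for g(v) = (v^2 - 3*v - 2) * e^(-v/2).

Multiply each power in the prefactor through the base expansion.

-5*v^3/6 + 9*v^2/4 - 2*v - 2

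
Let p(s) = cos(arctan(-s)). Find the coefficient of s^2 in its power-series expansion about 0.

Let u equal the inner series; expand the outer function in u and truncate.
So c_2 = p′′(0)/2! = -1/2.

-1/2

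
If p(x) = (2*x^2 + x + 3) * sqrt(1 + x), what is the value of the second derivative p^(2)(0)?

17/4

Distribute the polynomial across the series and collect like powers.
The coefficient of x^2 in the expansion is 17/8, so p′′(0) = 2! * (17/8) = 17/4.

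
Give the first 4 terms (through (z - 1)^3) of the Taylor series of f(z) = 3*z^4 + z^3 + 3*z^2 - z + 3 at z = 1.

13*(z - 1)^3 + 24*(z - 1)^2 + 20*(z - 1) + 9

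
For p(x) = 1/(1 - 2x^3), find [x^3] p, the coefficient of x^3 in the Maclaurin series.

2

p(0) = 1
p′(0) = 0
p′′(0) = 0
p′′′(0) = 12
The Taylor polynomial is Σ p^(k)(0)/k! · x^k.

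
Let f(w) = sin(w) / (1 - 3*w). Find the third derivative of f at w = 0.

Multiply the numerator's expansion by the denominator's geometric series.
The coefficient of w^3 in the expansion is 53/6, so f′′′(0) = 3! * (53/6) = 53.

53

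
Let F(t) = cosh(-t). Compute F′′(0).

The coefficient of t^2 in the expansion is 1/2, so F′′(0) = 2! * (1/2) = 1.

1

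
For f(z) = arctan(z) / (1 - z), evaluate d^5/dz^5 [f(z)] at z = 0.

104

Write out both Maclaurin series and multiply, keeping only the needed powers.
From the series, [z^5] f = 13/15; multiply by 5! = 120 to get 104.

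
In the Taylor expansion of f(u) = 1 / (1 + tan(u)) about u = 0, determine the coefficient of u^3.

Use the geometric series for the reciprocal, then substitute.
f(0) = 1
f′(0) = -1
f′′(0) = 2
f′′′(0) = -8
So c_3 = f′′′(0)/3! = -4/3.

-4/3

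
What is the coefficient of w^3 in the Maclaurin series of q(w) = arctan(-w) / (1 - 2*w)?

-11/3

Expand 1/(denominator) as a geometric series and multiply by the numerator's series.
q(0) = 0
q′(0) = -1
q′′(0) = -4
q′′′(0) = -22
So c_3 = q′′′(0)/3! = -11/3.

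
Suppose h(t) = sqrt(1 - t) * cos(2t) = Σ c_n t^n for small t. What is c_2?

-17/8

Expand each factor separately, then convolve coefficients.
[t^0] = 1;  [t^1] = -1/2;  [t^2] = -17/8.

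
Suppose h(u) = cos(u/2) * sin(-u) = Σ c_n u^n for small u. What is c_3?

Take the Cauchy product of the two expansions.
h(0) = 0
h′(0) = -1
h′′(0) = 0
h′′′(0) = 7/4
So c_3 = h′′′(0)/3! = 7/24.

7/24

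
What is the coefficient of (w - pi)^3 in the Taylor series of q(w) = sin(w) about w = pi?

Differentiate repeatedly and evaluate at the center.

1/6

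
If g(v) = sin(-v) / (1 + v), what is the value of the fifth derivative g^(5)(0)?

Take the Cauchy product of the two expansions.
The coefficient of v^5 in the expansion is -101/120, so g^(5)(0) = 5! * (-101/120) = -101.

-101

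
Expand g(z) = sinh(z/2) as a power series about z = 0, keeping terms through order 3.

z^3/48 + z/2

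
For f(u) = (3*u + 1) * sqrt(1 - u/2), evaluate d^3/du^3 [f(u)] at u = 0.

-39/64

Distribute the polynomial across the series and collect like powers.
From the series, [u^3] f = -13/128; multiply by 3! = 6 to get -39/64.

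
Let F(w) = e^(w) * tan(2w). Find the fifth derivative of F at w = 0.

Expand each factor separately, then convolve coefficients.
The coefficient of w^5 in the expansion is 341/60, so F^(5)(0) = 5! * (341/60) = 682.

682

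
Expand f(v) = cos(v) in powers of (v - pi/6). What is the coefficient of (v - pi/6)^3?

f(pi/6) = sqrt(3)/2
f′(pi/6) = -1/2
f′′(pi/6) = -sqrt(3)/2
f′′′(pi/6) = 1/2
The Taylor polynomial is Σ f^(k)(pi/6)/k! · (v - pi/6)^k.

1/12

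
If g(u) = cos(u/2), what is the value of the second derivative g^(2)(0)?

Differentiate repeatedly and evaluate at the center.
The coefficient of u^2 in the expansion is -1/8, so g′′(0) = 2! * (-1/8) = -1/4.

-1/4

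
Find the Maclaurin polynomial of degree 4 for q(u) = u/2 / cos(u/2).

u^3/16 + u/2

Divide the numerator series by the denominator series (power-series long division).
q(0) = 0
q′(0) = 1/2
q′′(0) = 0
q′′′(0) = 3/8
q^(4)(0) = 0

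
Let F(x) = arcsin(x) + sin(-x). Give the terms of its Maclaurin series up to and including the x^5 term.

Expand each term separately and add.
F(0) = 0
F′(0) = 0
F′′(0) = 0
F′′′(0) = 2
F^(4)(0) = 0
F^(5)(0) = 8
The Taylor polynomial is Σ F^(k)(0)/k! · x^k.

x^5/15 + x^3/3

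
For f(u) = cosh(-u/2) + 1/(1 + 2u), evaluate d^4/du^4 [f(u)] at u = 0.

Expand each term separately and add.
From the series, [u^4] f = 6145/384; multiply by 4! = 24 to get 6145/16.

6145/16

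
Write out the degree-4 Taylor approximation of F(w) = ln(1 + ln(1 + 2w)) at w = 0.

-70*w^4/3 + 28*w^3/3 - 4*w^2 + 2*w

Compose series: expand the inner function first, then feed it into the outer expansion.
F(0) = 0
F′(0) = 2
F′′(0) = -8
F′′′(0) = 56
F^(4)(0) = -560
Dividing each by k! gives the coefficients c_0, ..., c_4.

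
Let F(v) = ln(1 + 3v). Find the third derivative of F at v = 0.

From the series, [v^3] F = 9; multiply by 3! = 6 to get 54.

54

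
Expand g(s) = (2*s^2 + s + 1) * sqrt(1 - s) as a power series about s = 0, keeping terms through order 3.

-19*s^3/16 + 11*s^2/8 + s/2 + 1

Multiply each power in the prefactor through the base expansion.
g(0) = 1
g′(0) = 1/2
g′′(0) = 11/4
g′′′(0) = -57/8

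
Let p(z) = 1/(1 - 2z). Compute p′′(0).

8

From the series, [z^2] p = 4; multiply by 2! = 2 to get 8.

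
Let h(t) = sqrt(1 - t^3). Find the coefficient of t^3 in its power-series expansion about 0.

-1/2

h(0) = 1
h′(0) = 0
h′′(0) = 0
h′′′(0) = -3
So c_3 = h′′′(0)/3! = -1/2.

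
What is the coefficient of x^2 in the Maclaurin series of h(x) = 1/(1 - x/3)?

1/9

Apply the Taylor formula c_k = f^(k)(a)/k!.
So c_2 = h′′(0)/2! = 1/9.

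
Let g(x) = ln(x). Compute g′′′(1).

2

From the series, [(x - 1)^3] g = 1/3; multiply by 3! = 6 to get 2.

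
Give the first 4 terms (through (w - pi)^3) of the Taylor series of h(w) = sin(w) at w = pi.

(w - pi)^3/6 - (w - pi)

Apply the Taylor formula c_k = f^(k)(a)/k!.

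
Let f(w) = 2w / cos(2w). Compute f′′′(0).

24

Write the quotient as an unknown series and match coefficients against numerator = denominator · series.
The coefficient of w^3 in the expansion is 4, so f′′′(0) = 3! * (4) = 24.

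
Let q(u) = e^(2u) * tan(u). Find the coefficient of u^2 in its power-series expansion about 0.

2

Expand each factor separately, then convolve coefficients.
q(0) = 0
q′(0) = 1
q′′(0) = 4
So c_2 = q′′(0)/2! = 2.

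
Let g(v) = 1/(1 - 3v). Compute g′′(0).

18

From the series, [v^2] g = 9; multiply by 2! = 2 to get 18.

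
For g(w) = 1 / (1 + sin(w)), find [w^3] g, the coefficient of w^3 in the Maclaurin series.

Expand as Σ (-1)^k u^k with u equal to the inner function's series.
g(0) = 1
g′(0) = -1
g′′(0) = 2
g′′′(0) = -5
So c_3 = g′′′(0)/3! = -5/6.

-5/6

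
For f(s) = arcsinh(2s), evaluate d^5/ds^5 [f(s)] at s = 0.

The coefficient of s^5 in the expansion is 12/5, so f^(5)(0) = 5! * (12/5) = 288.

288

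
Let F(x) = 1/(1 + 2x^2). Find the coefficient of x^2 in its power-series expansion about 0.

c_2 = F′′(0)/2! = -2.

-2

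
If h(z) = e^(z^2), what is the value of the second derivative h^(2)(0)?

The coefficient of z^2 in the expansion is 1, so h′′(0) = 2! * (1) = 2.

2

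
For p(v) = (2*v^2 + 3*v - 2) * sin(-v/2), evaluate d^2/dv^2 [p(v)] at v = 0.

Distribute the polynomial across the series and collect like powers.
From the series, [v^2] p = -3/2; multiply by 2! = 2 to get -3.

-3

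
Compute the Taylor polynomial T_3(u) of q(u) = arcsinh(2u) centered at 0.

q(0) = 0
q′(0) = 2
q′′(0) = 0
q′′′(0) = -8
Then c_k = q^(k)(0)/k! gives each Taylor coefficient.

-4*u^3/3 + 2*u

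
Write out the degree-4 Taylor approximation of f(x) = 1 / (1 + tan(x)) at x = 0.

5*x^4/3 - 4*x^3/3 + x^2 - x + 1

Expand as Σ (-1)^k u^k with u equal to the inner function's series.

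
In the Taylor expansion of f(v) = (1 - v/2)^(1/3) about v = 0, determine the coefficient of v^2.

-1/36

Apply the Taylor formula c_k = f^(k)(a)/k!.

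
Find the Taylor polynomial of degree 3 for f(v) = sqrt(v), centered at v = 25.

(v - 25)^3/50000 - (v - 25)^2/1000 + (v - 25)/10 + 5

[(v - 25)^0] = 5;  [(v - 25)^1] = 1/10;  [(v - 25)^2] = -1/1000;  [(v - 25)^3] = 1/50000.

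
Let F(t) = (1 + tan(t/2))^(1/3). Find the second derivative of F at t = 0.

-1/18

Plug the Maclaurin series of the inner function into that of the outer and collect terms.
The coefficient of t^2 in the expansion is -1/36, so F′′(0) = 2! * (-1/36) = -1/18.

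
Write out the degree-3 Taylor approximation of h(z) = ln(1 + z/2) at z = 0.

z^3/24 - z^2/8 + z/2

[z^0] = 0;  [z^1] = 1/2;  [z^2] = -1/8;  [z^3] = 1/24.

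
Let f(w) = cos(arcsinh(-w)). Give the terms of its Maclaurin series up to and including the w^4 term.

Plug the Maclaurin series of the inner function into that of the outer and collect terms.
[w^0] = 1;  [w^1] = 0;  [w^2] = -1/2;  [w^3] = 0;  [w^4] = 5/24.

5*w^4/24 - w^2/2 + 1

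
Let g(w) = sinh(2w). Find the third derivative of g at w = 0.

Use the known series and substitute for the argument.
From the series, [w^3] g = 4/3; multiply by 3! = 6 to get 8.

8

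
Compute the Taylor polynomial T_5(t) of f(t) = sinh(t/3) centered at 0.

t^5/29160 + t^3/162 + t/3

f(0) = 0
f′(0) = 1/3
f′′(0) = 0
f′′′(0) = 1/27
f^(4)(0) = 0
f^(5)(0) = 1/243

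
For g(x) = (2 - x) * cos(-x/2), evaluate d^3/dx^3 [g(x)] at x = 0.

Distribute the polynomial across the series and collect like powers.
The coefficient of x^3 in the expansion is 1/8, so g′′′(0) = 3! * (1/8) = 3/4.

3/4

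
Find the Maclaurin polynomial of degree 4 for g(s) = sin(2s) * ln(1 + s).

Multiply the two series term by term and collect like powers.
g(0) = 0
g′(0) = 0
g′′(0) = 4
g′′′(0) = -6
g^(4)(0) = -16
Dividing each by k! gives the coefficients c_0, ..., c_4.

-2*s^4/3 - s^3 + 2*s^2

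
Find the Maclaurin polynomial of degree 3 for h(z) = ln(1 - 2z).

-8*z^3/3 - 2*z^2 - 2*z

h(0) = 0
h′(0) = -2
h′′(0) = -4
h′′′(0) = -16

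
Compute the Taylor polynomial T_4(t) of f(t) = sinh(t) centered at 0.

t^3/6 + t

f(0) = 0
f′(0) = 1
f′′(0) = 0
f′′′(0) = 1
f^(4)(0) = 0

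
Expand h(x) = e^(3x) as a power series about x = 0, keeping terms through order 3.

Apply the Taylor formula c_k = f^(k)(a)/k!.
[x^0] = 1;  [x^1] = 3;  [x^2] = 9/2;  [x^3] = 9/2.

9*x^3/2 + 9*x^2/2 + 3*x + 1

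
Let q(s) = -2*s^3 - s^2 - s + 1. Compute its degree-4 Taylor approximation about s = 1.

-2*(s - 1)^3 - 7*(s - 1)^2 - 9*(s - 1) - 3

[(s - 1)^0] = -3;  [(s - 1)^1] = -9;  [(s - 1)^2] = -7;  [(s - 1)^3] = -2;  [(s - 1)^4] = 0.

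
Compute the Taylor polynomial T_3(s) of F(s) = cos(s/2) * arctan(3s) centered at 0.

-75*s^3/8 + 3*s

Write out both Maclaurin series and multiply, keeping only the needed powers.
F(0) = 0
F′(0) = 3
F′′(0) = 0
F′′′(0) = -225/4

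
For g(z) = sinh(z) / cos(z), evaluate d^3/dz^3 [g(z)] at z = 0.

4

Invert the denominator's series and multiply.
From the series, [z^3] g = 2/3; multiply by 3! = 6 to get 4.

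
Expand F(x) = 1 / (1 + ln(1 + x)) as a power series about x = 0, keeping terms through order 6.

3289*x^6/360 - 347*x^5/60 + 11*x^4/3 - 7*x^3/3 + 3*x^2/2 - x + 1

Expand as Σ (-1)^k u^k with u equal to the inner function's series.
[x^0] = 1;  [x^1] = -1;  [x^2] = 3/2;  [x^3] = -7/3;  [x^4] = 11/3;  [x^5] = -347/60;  [x^6] = 3289/360.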